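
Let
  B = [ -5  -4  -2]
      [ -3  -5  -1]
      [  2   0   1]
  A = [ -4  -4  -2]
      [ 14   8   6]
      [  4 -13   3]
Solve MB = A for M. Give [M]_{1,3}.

Since B sits to the right of M, M = AB⁻¹.
B has determinant 1; B⁻¹ = [[-5, 4, -6], [1, -1, 1], [10, -8, 13]].
M = AB⁻¹ = [[-4, -4, -2], [14, 8, 6], [4, -13, 3]] · [[-5, 4, -6], [1, -1, 1], [10, -8, 13]] = [[-4, 4, -6], [-2, 0, 2], [-3, 5, 2]].

-6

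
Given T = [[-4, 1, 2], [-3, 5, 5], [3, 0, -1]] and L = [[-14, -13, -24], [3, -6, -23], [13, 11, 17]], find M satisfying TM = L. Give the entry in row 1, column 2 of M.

Since T multiplies M on the left, M = T⁻¹L.
det T = 2, so T⁻¹ = [[-5/2, 1/2, -5/2], [6, -1, 7], [-15/2, 3/2, -17/2]].
M = T⁻¹L = [[-5/2, 1/2, -5/2], [6, -1, 7], [-15/2, 3/2, -17/2]] · [[-14, -13, -24], [3, -6, -23], [13, 11, 17]] = [[4, 2, 6], [4, 5, -2], [-1, -5, 1]].

2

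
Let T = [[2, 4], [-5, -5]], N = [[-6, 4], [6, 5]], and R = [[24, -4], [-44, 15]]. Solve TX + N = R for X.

X = [[5, 0], [5, -2]]

TX = R − N = [[30, -8], [-50, 10]].
Left-multiplying both sides by T⁻¹ gives X = T⁻¹(R − N).
det T = 10; the adjugate gives T⁻¹ = [[-1/2, -2/5], [1/2, 1/5]].
X = T⁻¹(R − N) = [[5, 0], [5, -2]].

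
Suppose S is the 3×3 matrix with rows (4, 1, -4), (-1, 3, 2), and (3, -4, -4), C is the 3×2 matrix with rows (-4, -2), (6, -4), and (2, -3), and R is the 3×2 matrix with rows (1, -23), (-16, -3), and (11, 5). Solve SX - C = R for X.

X = [[-1, -2], [-3, -5], [-1, 3]]

SX = R + C = [[-3, -25], [-10, -7], [13, 2]].
S is on the left of X, so left-multiply by S⁻¹: X = S⁻¹(R + C).
det S = 6, so S⁻¹ = [[-2/3, 10/3, 7/3], [1/3, -2/3, -2/3], [-5/6, 19/6, 13/6]].
X = S⁻¹(R + C) = [[-1, -2], [-3, -5], [-1, 3]].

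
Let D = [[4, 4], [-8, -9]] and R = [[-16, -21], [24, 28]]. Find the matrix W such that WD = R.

W = [[6, 5], [-2, -4]]

Since D sits to the right of W, W = RD⁻¹.
D has determinant -4; D⁻¹ = [[9/4, 1], [-2, -1]].
W = RD⁻¹ = [[-16, -21], [24, 28]] · [[9/4, 1], [-2, -1]] = [[6, 5], [-2, -4]].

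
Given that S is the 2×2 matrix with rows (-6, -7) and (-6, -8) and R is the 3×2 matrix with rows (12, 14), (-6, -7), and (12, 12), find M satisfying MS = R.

M = [[-2, 0], [1, 0], [-4, 2]]

S is on the right of M, so right-multiply by S⁻¹: M = RS⁻¹.
det S = 6, so S⁻¹ = [[-4/3, 7/6], [1, -1]].
M = RS⁻¹ = [[12, 14], [-6, -7], [12, 12]] · [[-4/3, 7/6], [1, -1]] = [[-2, 0], [1, 0], [-4, 2]].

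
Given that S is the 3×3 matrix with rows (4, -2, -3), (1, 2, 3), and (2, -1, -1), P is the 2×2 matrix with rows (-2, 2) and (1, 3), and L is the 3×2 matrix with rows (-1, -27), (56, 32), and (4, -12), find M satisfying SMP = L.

M = [[-4, 3], [-2, 5], [-3, 3]]

Left-multiply by S⁻¹ and right-multiply by P⁻¹: M = S⁻¹LP⁻¹.
S has determinant 5; S⁻¹ = [[1/5, 1/5, 0], [7/5, 2/5, -3], [-1, 0, 2]].
det P = -8; the adjugate gives P⁻¹ = [[-3/8, 1/4], [1/8, 1/4]].
S⁻¹L = [[11, 1], [9, 11], [9, 3]].
M = (S⁻¹L)P⁻¹ = [[-4, 3], [-2, 5], [-3, 3]].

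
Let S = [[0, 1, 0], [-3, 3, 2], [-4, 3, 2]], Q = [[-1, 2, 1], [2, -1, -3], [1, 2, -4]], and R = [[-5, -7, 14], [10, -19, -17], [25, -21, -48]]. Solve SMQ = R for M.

M = S⁻¹RQ⁻¹ (apply S⁻¹ on the left and Q⁻¹ on the right).
det S = -2; the adjugate gives S⁻¹ = [[0, 1, -1], [1, 0, 0], [-3/2, 2, -3/2]].
Q has determinant 5; Q⁻¹ = [[2, 2, -1], [1, 3/5, -1/5], [1, 4/5, -3/5]].
S⁻¹R = [[-15, 2, 31], [-5, -7, 14], [-10, 4, 17]].
M = (S⁻¹R)Q⁻¹ = [[3, -4, -4], [-3, -3, -2], [1, -4, -1]].

M = [[3, -4, -4], [-3, -3, -2], [1, -4, -1]]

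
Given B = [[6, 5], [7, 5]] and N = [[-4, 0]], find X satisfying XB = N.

Right-multiplying both sides by B⁻¹ gives X = NB⁻¹.
det B = -5; the adjugate gives B⁻¹ = [[-1, 1], [7/5, -6/5]].
X = NB⁻¹ = [[-4, 0]] · [[-1, 1], [7/5, -6/5]] = [[4, -4]].

X = [[4, -4]]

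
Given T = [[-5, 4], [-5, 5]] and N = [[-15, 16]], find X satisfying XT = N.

T is on the right of X, so right-multiply by T⁻¹: X = NT⁻¹.
det T = -5, so T⁻¹ = [[-1, 4/5], [-1, 1]].
X = NT⁻¹ = [[-15, 16]] · [[-1, 4/5], [-1, 1]] = [[-1, 4]].

X = [[-1, 4]]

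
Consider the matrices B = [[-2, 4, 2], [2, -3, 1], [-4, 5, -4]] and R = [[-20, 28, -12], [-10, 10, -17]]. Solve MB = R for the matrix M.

B is on the right of M, so right-multiply by B⁻¹: M = RB⁻¹.
det B = -2, so B⁻¹ = [[-7/2, -13, -5], [-2, -8, -3], [1, 3, 1]].
M = RB⁻¹ = [[-20, 28, -12], [-10, 10, -17]] · [[-7/2, -13, -5], [-2, -8, -3], [1, 3, 1]] = [[2, 0, 4], [-2, -1, 3]].

M = [[2, 0, 4], [-2, -1, 3]]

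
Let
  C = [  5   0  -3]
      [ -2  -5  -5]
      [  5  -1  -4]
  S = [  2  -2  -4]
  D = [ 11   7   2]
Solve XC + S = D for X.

XC = D − S = [[9, 9, 6]].
Right-multiplying both sides by C⁻¹ gives X = (D − S)C⁻¹.
det C = -6, so C⁻¹ = [[-5/2, -1/2, 5/2], [11/2, 5/6, -31/6], [-9/2, -5/6, 25/6]].
X = (D − S)C⁻¹ = [[0, -2, 1]].

X = [[0, -2, 1]]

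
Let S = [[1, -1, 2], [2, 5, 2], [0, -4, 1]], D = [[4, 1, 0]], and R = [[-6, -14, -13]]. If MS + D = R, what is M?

MS = R − D = [[-10, -15, -13]].
S is on the right of M, so right-multiply by S⁻¹: M = (R − D)S⁻¹.
S has determinant -1; S⁻¹ = [[-13, 7, 12], [2, -1, -2], [8, -4, -7]].
M = (R − D)S⁻¹ = [[-4, -3, 1]].

M = [[-4, -3, 1]]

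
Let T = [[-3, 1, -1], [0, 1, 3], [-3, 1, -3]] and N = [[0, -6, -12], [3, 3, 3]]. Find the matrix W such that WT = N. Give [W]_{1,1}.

Right-multiplying both sides by T⁻¹ gives W = NT⁻¹.
det T = 6; the adjugate gives T⁻¹ = [[-1, 1/3, 2/3], [-3/2, 1, 3/2], [1/2, 0, -1/2]].
W = NT⁻¹ = [[0, -6, -12], [3, 3, 3]] · [[-1, 1/3, 2/3], [-3/2, 1, 3/2], [1/2, 0, -1/2]] = [[3, -6, -3], [-6, 4, 5]].

3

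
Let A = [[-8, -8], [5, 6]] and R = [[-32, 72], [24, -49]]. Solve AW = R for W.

W = [[0, -5], [4, -4]]

Left-multiplying both sides by A⁻¹ gives W = A⁻¹R.
A has determinant -8; A⁻¹ = [[-3/4, -1], [5/8, 1]].
W = A⁻¹R = [[-3/4, -1], [5/8, 1]] · [[-32, 72], [24, -49]] = [[0, -5], [4, -4]].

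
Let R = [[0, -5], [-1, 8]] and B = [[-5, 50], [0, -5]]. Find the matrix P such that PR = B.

R is on the right of P, so right-multiply by R⁻¹: P = BR⁻¹.
det R = -5, so R⁻¹ = [[-8/5, -1], [-1/5, 0]].
P = BR⁻¹ = [[-5, 50], [0, -5]] · [[-8/5, -1], [-1/5, 0]] = [[-2, 5], [1, 0]].

P = [[-2, 5], [1, 0]]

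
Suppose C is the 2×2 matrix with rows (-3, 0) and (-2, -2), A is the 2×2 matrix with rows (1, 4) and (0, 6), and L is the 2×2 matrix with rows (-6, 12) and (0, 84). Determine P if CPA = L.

Isolating P: multiply by C⁻¹ from the left and A⁻¹ from the right, so P = C⁻¹LA⁻¹.
det C = 6, so C⁻¹ = [[-1/3, 0], [1/3, -1/2]].
det A = 6; the adjugate gives A⁻¹ = [[1, -2/3], [0, 1/6]].
C⁻¹L = [[2, -4], [-2, -38]].
P = (C⁻¹L)A⁻¹ = [[2, -2], [-2, -5]].

P = [[2, -2], [-2, -5]]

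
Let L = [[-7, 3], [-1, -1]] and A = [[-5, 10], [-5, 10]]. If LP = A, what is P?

P = [[2, -4], [3, -6]]

Left-multiplying both sides by L⁻¹ gives P = L⁻¹A.
det L = 10, so L⁻¹ = [[-1/10, -3/10], [1/10, -7/10]].
P = L⁻¹A = [[-1/10, -3/10], [1/10, -7/10]] · [[-5, 10], [-5, 10]] = [[2, -4], [3, -6]].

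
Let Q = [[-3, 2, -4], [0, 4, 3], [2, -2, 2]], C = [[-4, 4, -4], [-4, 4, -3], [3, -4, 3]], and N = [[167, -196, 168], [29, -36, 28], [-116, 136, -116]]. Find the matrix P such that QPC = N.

P = [[5, 5, -3], [-1, 2, 4], [1, -3, -3]]

Left-multiply by Q⁻¹ and right-multiply by C⁻¹: P = Q⁻¹NC⁻¹.
det Q = 2, so Q⁻¹ = [[7, 2, 11], [3, 1, 9/2], [-4, -1, -6]].
C has determinant -4; C⁻¹ = [[0, -1, -1], [-3/4, 0, -1], [-1, 1, 0]].
Q⁻¹N = [[-49, 52, -44], [8, -12, 10], [-1, 4, -4]].
P = (Q⁻¹N)C⁻¹ = [[5, 5, -3], [-1, 2, 4], [1, -3, -3]].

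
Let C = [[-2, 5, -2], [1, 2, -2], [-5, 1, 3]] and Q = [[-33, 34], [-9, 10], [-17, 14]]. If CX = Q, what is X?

Left-multiplying both sides by C⁻¹ gives X = C⁻¹Q.
C has determinant -3; C⁻¹ = [[-8/3, 17/3, 2], [-7/3, 16/3, 2], [-11/3, 23/3, 3]].
X = C⁻¹Q = [[-8/3, 17/3, 2], [-7/3, 16/3, 2], [-11/3, 23/3, 3]] · [[-33, 34], [-9, 10], [-17, 14]] = [[3, -6], [-5, 2], [1, -6]].

X = [[3, -6], [-5, 2], [1, -6]]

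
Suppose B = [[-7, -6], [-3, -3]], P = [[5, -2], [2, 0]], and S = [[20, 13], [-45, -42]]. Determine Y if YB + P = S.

Y = [[0, -5], [5, 4]]

YB = S − P = [[15, 15], [-47, -42]].
Right-multiplying both sides by B⁻¹ gives Y = (S − P)B⁻¹.
det B = 3, so B⁻¹ = [[-1, 2], [1, -7/3]].
Y = (S − P)B⁻¹ = [[0, -5], [5, 4]].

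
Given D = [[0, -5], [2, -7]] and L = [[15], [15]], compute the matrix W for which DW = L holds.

W = [[-3], [-3]]

Left-multiplying both sides by D⁻¹ gives W = D⁻¹L.
det D = 10, so D⁻¹ = [[-7/10, 1/2], [-1/5, 0]].
W = D⁻¹L = [[-7/10, 1/2], [-1/5, 0]] · [[15], [15]] = [[-3], [-3]].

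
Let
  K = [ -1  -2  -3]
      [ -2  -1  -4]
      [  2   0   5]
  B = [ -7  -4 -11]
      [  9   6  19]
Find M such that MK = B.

M = [[-1, 6, 2], [-1, -4, 0]]

Right-multiplying both sides by K⁻¹ gives M = BK⁻¹.
det K = -5, so K⁻¹ = [[1, -2, -1], [-2/5, -1/5, -2/5], [-2/5, 4/5, 3/5]].
M = BK⁻¹ = [[-7, -4, -11], [9, 6, 19]] · [[1, -2, -1], [-2/5, -1/5, -2/5], [-2/5, 4/5, 3/5]] = [[-1, 6, 2], [-1, -4, 0]].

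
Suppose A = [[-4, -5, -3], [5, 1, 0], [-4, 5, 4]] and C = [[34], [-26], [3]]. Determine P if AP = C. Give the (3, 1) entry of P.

Left-multiplying both sides by A⁻¹ gives P = A⁻¹C.
det A = -3; the adjugate gives A⁻¹ = [[-4/3, -5/3, -1], [20/3, 28/3, 5], [-29/3, -40/3, -7]].
P = A⁻¹C = [[-4/3, -5/3, -1], [20/3, 28/3, 5], [-29/3, -40/3, -7]] · [[34], [-26], [3]] = [[-5], [-1], [-3]].

-3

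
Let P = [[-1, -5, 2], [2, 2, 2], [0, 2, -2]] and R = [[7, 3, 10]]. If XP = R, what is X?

X = [[1, 4, 0]]

Since P sits to the right of X, X = RP⁻¹.
det P = -4, so P⁻¹ = [[2, 3/2, 7/2], [-1, -1/2, -3/2], [-1, -1/2, -2]].
X = RP⁻¹ = [[7, 3, 10]] · [[2, 3/2, 7/2], [-1, -1/2, -3/2], [-1, -1/2, -2]] = [[1, 4, 0]].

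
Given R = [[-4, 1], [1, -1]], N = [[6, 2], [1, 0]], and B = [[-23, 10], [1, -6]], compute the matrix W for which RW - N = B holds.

RW = B + N = [[-17, 12], [2, -6]].
Since R multiplies W on the left, W = R⁻¹(B + N).
det R = 3; the adjugate gives R⁻¹ = [[-1/3, -1/3], [-1/3, -4/3]].
W = R⁻¹(B + N) = [[5, -2], [3, 4]].

W = [[5, -2], [3, 4]]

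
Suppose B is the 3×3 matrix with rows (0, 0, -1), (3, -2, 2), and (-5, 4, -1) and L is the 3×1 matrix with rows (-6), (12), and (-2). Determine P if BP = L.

P = [[4], [6], [6]]

B is on the left of P, so left-multiply by B⁻¹: P = B⁻¹L.
det B = -2; the adjugate gives B⁻¹ = [[3, 2, 1], [7/2, 5/2, 3/2], [-1, 0, 0]].
P = B⁻¹L = [[3, 2, 1], [7/2, 5/2, 3/2], [-1, 0, 0]] · [[-6], [12], [-2]] = [[4], [6], [6]].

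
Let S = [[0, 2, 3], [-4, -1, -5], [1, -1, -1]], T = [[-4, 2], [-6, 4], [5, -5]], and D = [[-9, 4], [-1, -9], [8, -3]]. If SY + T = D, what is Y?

Y = [[2, 3], [2, 1], [-3, 0]]

SY = D − T = [[-5, 2], [5, -13], [3, 2]].
S is on the left of Y, so left-multiply by S⁻¹: Y = S⁻¹(D − T).
det S = -3; the adjugate gives S⁻¹ = [[4/3, 1/3, 7/3], [3, 1, 4], [-5/3, -2/3, -8/3]].
Y = S⁻¹(D − T) = [[2, 3], [2, 1], [-3, 0]].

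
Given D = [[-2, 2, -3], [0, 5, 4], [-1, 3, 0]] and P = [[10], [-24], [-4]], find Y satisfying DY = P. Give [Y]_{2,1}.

0

Since D multiplies Y on the left, Y = D⁻¹P.
det D = 1; the adjugate gives D⁻¹ = [[-12, -9, 23], [-4, -3, 8], [5, 4, -10]].
Y = D⁻¹P = [[-12, -9, 23], [-4, -3, 8], [5, 4, -10]] · [[10], [-24], [-4]] = [[4], [0], [-6]].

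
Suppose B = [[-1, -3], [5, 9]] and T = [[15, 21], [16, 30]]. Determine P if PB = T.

P = [[5, 4], [-1, 3]]

Right-multiplying both sides by B⁻¹ gives P = TB⁻¹.
det B = 6, so B⁻¹ = [[3/2, 1/2], [-5/6, -1/6]].
P = TB⁻¹ = [[15, 21], [16, 30]] · [[3/2, 1/2], [-5/6, -1/6]] = [[5, 4], [-1, 3]].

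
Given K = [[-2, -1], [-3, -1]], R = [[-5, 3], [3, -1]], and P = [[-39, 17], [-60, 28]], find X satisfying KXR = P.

X = [[-3, 2], [3, 4]]

Left-multiply by K⁻¹ and right-multiply by R⁻¹: X = K⁻¹PR⁻¹.
K has determinant -1; K⁻¹ = [[1, -1], [-3, 2]].
det R = -4; the adjugate gives R⁻¹ = [[1/4, 3/4], [3/4, 5/4]].
K⁻¹P = [[21, -11], [-3, 5]].
X = (K⁻¹P)R⁻¹ = [[-3, 2], [3, 4]].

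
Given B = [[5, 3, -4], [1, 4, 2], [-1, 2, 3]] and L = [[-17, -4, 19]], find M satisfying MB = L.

M = [[-2, -2, 5]]

Since B sits to the right of M, M = LB⁻¹.
B has determinant 1; B⁻¹ = [[8, -17, 22], [-5, 11, -14], [6, -13, 17]].
M = LB⁻¹ = [[-17, -4, 19]] · [[8, -17, 22], [-5, 11, -14], [6, -13, 17]] = [[-2, -2, 5]].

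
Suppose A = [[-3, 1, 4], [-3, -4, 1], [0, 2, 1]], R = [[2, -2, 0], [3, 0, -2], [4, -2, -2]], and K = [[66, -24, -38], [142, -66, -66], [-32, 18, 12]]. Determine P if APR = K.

P = [[-1, -4, -1], [-2, 0, -4], [-1, -2, 4]]

Isolating P: multiply by A⁻¹ from the left and R⁻¹ from the right, so P = A⁻¹KR⁻¹.
det A = -3; the adjugate gives A⁻¹ = [[2, -7/3, -17/3], [-1, 1, 3], [2, -2, -5]].
det R = -4; the adjugate gives R⁻¹ = [[1, 1, -1], [1/2, 1, -1], [3/2, 1, -3/2]].
A⁻¹K = [[-18, 4, 10], [-20, 12, 8], [8, -6, -4]].
P = (A⁻¹K)R⁻¹ = [[-1, -4, -1], [-2, 0, -4], [-1, -2, 4]].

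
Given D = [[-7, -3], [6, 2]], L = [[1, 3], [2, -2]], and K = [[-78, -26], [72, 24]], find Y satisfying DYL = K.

Y = [[5, 5], [-3, -3]]

Isolating Y: multiply by D⁻¹ from the left and L⁻¹ from the right, so Y = D⁻¹KL⁻¹.
det D = 4; the adjugate gives D⁻¹ = [[1/2, 3/4], [-3/2, -7/4]].
det L = -8; the adjugate gives L⁻¹ = [[1/4, 3/8], [1/4, -1/8]].
D⁻¹K = [[15, 5], [-9, -3]].
Y = (D⁻¹K)L⁻¹ = [[5, 5], [-3, -3]].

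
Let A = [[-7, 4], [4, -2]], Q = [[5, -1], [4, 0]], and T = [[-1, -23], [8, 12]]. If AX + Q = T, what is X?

AX = T − Q = [[-6, -22], [4, 12]].
Left-multiplying both sides by A⁻¹ gives X = A⁻¹(T − Q).
A has determinant -2; A⁻¹ = [[1, 2], [2, 7/2]].
X = A⁻¹(T − Q) = [[2, 2], [2, -2]].

X = [[2, 2], [2, -2]]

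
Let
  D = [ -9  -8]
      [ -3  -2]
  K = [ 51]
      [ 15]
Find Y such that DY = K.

Y = [[-3], [-3]]

D is on the left of Y, so left-multiply by D⁻¹: Y = D⁻¹K.
det D = -6; the adjugate gives D⁻¹ = [[1/3, -4/3], [-1/2, 3/2]].
Y = D⁻¹K = [[1/3, -4/3], [-1/2, 3/2]] · [[51], [15]] = [[-3], [-3]].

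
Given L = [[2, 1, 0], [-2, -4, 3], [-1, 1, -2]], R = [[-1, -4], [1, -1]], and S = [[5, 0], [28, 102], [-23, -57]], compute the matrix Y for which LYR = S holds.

Left-multiply by L⁻¹ and right-multiply by R⁻¹: Y = L⁻¹SR⁻¹.
det L = 3, so L⁻¹ = [[5/3, 2/3, 1], [-7/3, -4/3, -2], [-2, -1, -2]].
det R = 5; the adjugate gives R⁻¹ = [[-1/5, 4/5], [-1/5, -1/5]].
L⁻¹S = [[4, 11], [-3, -22], [8, 12]].
Y = (L⁻¹S)R⁻¹ = [[-3, 1], [5, 2], [-4, 4]].

Y = [[-3, 1], [5, 2], [-4, 4]]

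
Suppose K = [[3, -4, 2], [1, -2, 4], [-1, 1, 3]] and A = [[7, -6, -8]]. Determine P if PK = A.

K is on the right of P, so right-multiply by K⁻¹: P = AK⁻¹.
det K = -4; the adjugate gives K⁻¹ = [[5/2, -7/2, 3], [7/4, -11/4, 5/2], [1/4, -1/4, 1/2]].
P = AK⁻¹ = [[7, -6, -8]] · [[5/2, -7/2, 3], [7/4, -11/4, 5/2], [1/4, -1/4, 1/2]] = [[5, -6, 2]].

P = [[5, -6, 2]]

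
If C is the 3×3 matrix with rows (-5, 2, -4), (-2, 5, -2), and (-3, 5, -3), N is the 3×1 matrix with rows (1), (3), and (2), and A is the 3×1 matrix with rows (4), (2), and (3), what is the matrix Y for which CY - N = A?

CY = A + N = [[5], [5], [5]].
Left-multiplying both sides by C⁻¹ gives Y = C⁻¹(A + N).
det C = 5, so C⁻¹ = [[-1, -14/5, 16/5], [0, 3/5, -2/5], [1, 19/5, -21/5]].
Y = C⁻¹(A + N) = [[-3], [1], [3]].

Y = [[-3], [1], [3]]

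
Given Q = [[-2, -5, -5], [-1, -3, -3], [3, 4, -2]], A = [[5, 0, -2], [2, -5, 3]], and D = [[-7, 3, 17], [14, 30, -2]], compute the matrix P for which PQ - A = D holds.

P = [[-1, -2, -2], [-3, 2, 4]]

PQ = D + A = [[-2, 3, 15], [16, 25, 1]].
Since Q sits to the right of P, P = (D + A)Q⁻¹.
det Q = -6, so Q⁻¹ = [[-3, 5, 0], [11/6, -19/6, 1/6], [-5/6, 7/6, -1/6]].
P = (D + A)Q⁻¹ = [[-1, -2, -2], [-3, 2, 4]].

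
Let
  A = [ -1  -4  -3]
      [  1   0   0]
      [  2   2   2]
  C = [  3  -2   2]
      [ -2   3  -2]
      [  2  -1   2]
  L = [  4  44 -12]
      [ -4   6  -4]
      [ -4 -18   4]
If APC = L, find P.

P = A⁻¹LC⁻¹ (apply A⁻¹ on the left and C⁻¹ on the right).
det A = 2; the adjugate gives A⁻¹ = [[0, 1, 0], [-1, 2, -3/2], [1, -3, 2]].
C has determinant 4; C⁻¹ = [[1, 1/2, -1/2], [0, 1/2, 1/2], [-1, -1/4, 5/4]].
A⁻¹L = [[-4, 6, -4], [-6, -5, -2], [8, -10, 8]].
P = (A⁻¹L)C⁻¹ = [[0, 2, 0], [-4, -5, -2], [0, -3, 1]].

P = [[0, 2, 0], [-4, -5, -2], [0, -3, 1]]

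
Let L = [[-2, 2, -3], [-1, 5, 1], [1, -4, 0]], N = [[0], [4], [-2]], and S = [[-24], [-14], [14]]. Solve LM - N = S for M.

M = [[4], [-2], [4]]

LM = S + N = [[-24], [-10], [12]].
Since L multiplies M on the left, M = L⁻¹(S + N).
det L = -3; the adjugate gives L⁻¹ = [[-4/3, -4, -17/3], [-1/3, -1, -5/3], [1/3, 2, 8/3]].
M = L⁻¹(S + N) = [[4], [-2], [4]].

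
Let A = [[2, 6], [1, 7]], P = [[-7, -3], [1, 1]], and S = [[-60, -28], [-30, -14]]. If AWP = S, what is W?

W = A⁻¹SP⁻¹ (apply A⁻¹ on the left and P⁻¹ on the right).
det A = 8; the adjugate gives A⁻¹ = [[7/8, -3/4], [-1/8, 1/4]].
det P = -4, so P⁻¹ = [[-1/4, -3/4], [1/4, 7/4]].
A⁻¹S = [[-30, -14], [0, 0]].
W = (A⁻¹S)P⁻¹ = [[4, -2], [0, 0]].

W = [[4, -2], [0, 0]]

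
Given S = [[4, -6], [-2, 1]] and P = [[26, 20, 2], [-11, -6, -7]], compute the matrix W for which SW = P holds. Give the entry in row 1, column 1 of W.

S is on the left of W, so left-multiply by S⁻¹: W = S⁻¹P.
S has determinant -8; S⁻¹ = [[-1/8, -3/4], [-1/4, -1/2]].
W = S⁻¹P = [[-1/8, -3/4], [-1/4, -1/2]] · [[26, 20, 2], [-11, -6, -7]] = [[5, 2, 5], [-1, -2, 3]].

5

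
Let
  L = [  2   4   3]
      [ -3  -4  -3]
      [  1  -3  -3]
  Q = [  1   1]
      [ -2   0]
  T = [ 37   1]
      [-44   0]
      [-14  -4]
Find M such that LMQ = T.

Left-multiply by L⁻¹ and right-multiply by Q⁻¹: M = L⁻¹TQ⁻¹.
det L = -3; the adjugate gives L⁻¹ = [[-1, -1, 0], [4, 3, 1], [-13/3, -10/3, -4/3]].
Q has determinant 2; Q⁻¹ = [[0, -1/2], [1, 1/2]].
L⁻¹T = [[7, -1], [2, 0], [5, 1]].
M = (L⁻¹T)Q⁻¹ = [[-1, -4], [0, -1], [1, -2]].

M = [[-1, -4], [0, -1], [1, -2]]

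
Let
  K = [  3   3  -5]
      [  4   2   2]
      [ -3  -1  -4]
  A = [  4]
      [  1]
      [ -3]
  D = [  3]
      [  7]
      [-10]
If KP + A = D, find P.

KP = D − A = [[-1], [6], [-7]].
K is on the left of P, so left-multiply by K⁻¹: P = K⁻¹(D − A).
det K = 2; the adjugate gives K⁻¹ = [[-3, 17/2, 8], [5, -27/2, -13], [1, -3, -3]].
P = K⁻¹(D − A) = [[-2], [5], [2]].

P = [[-2], [5], [2]]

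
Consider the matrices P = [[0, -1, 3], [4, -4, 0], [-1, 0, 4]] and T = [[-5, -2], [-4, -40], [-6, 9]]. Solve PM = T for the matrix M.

M = [[-2, -5], [-1, 5], [-2, 1]]

Since P multiplies M on the left, M = P⁻¹T.
P has determinant 4; P⁻¹ = [[-4, 1, 3], [-4, 3/4, 3], [-1, 1/4, 1]].
M = P⁻¹T = [[-4, 1, 3], [-4, 3/4, 3], [-1, 1/4, 1]] · [[-5, -2], [-4, -40], [-6, 9]] = [[-2, -5], [-1, 5], [-2, 1]].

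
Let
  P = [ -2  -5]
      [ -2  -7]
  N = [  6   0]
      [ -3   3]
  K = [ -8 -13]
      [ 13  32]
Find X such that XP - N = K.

X = [[-3, 4], [0, -5]]

XP = K + N = [[-2, -13], [10, 35]].
Right-multiplying both sides by P⁻¹ gives X = (K + N)P⁻¹.
det P = 4, so P⁻¹ = [[-7/4, 5/4], [1/2, -1/2]].
X = (K + N)P⁻¹ = [[-3, 4], [0, -5]].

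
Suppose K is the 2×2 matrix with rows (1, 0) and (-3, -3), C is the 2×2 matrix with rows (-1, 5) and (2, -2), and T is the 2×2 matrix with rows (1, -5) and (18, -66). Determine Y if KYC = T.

Y = [[-1, 0], [5, -1]]

Isolating Y: multiply by K⁻¹ from the left and C⁻¹ from the right, so Y = K⁻¹TC⁻¹.
K has determinant -3; K⁻¹ = [[1, 0], [-1, -1/3]].
det C = -8; the adjugate gives C⁻¹ = [[1/4, 5/8], [1/4, 1/8]].
K⁻¹T = [[1, -5], [-7, 27]].
Y = (K⁻¹T)C⁻¹ = [[-1, 0], [5, -1]].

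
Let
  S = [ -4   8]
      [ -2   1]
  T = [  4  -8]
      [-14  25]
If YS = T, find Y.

Since S sits to the right of Y, Y = TS⁻¹.
det S = 12; the adjugate gives S⁻¹ = [[1/12, -2/3], [1/6, -1/3]].
Y = TS⁻¹ = [[4, -8], [-14, 25]] · [[1/12, -2/3], [1/6, -1/3]] = [[-1, 0], [3, 1]].

Y = [[-1, 0], [3, 1]]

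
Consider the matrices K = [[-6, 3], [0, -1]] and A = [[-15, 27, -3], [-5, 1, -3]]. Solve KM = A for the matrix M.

K is on the left of M, so left-multiply by K⁻¹: M = K⁻¹A.
det K = 6, so K⁻¹ = [[-1/6, -1/2], [0, -1]].
M = K⁻¹A = [[-1/6, -1/2], [0, -1]] · [[-15, 27, -3], [-5, 1, -3]] = [[5, -5, 2], [5, -1, 3]].

M = [[5, -5, 2], [5, -1, 3]]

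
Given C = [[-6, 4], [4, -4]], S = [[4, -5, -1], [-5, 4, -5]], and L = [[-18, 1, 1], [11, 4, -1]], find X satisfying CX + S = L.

X = [[3, -3, -3], [-1, -3, -4]]

CX = L − S = [[-22, 6, 2], [16, 0, 4]].
C is on the left of X, so left-multiply by C⁻¹: X = C⁻¹(L − S).
det C = 8, so C⁻¹ = [[-1/2, -1/2], [-1/2, -3/4]].
X = C⁻¹(L − S) = [[3, -3, -3], [-1, -3, -4]].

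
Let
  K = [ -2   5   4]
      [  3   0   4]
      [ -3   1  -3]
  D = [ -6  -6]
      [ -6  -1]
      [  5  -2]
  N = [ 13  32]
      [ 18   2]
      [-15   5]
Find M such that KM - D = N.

KM = N + D = [[7, 26], [12, 1], [-10, 3]].
K is on the left of M, so left-multiply by K⁻¹: M = K⁻¹(N + D).
det K = 5; the adjugate gives K⁻¹ = [[-4/5, 19/5, 4], [-3/5, 18/5, 4], [3/5, -13/5, -3]].
M = K⁻¹(N + D) = [[0, -5], [-1, 0], [3, 4]].

M = [[0, -5], [-1, 0], [3, 4]]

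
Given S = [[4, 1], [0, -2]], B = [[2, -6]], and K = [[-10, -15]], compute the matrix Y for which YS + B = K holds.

YS = K − B = [[-12, -9]].
Right-multiplying both sides by S⁻¹ gives Y = (K − B)S⁻¹.
det S = -8, so S⁻¹ = [[1/4, 1/8], [0, -1/2]].
Y = (K − B)S⁻¹ = [[-3, 3]].

Y = [[-3, 3]]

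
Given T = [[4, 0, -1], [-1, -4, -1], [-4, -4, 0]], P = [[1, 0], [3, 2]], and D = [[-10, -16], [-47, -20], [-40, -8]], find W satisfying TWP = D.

W = [[3, -2], [4, 3], [-2, 0]]

Left-multiply by T⁻¹ and right-multiply by P⁻¹: W = T⁻¹DP⁻¹.
det T = -4, so T⁻¹ = [[1, -1, 1], [-1, 1, -5/4], [3, -4, 4]].
det P = 2; the adjugate gives P⁻¹ = [[1, 0], [-3/2, 1/2]].
T⁻¹D = [[-3, -4], [13, 6], [-2, 0]].
W = (T⁻¹D)P⁻¹ = [[3, -2], [4, 3], [-2, 0]].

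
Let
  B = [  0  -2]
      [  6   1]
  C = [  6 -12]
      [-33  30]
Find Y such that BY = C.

B is on the left of Y, so left-multiply by B⁻¹: Y = B⁻¹C.
det B = 12; the adjugate gives B⁻¹ = [[1/12, 1/6], [-1/2, 0]].
Y = B⁻¹C = [[1/12, 1/6], [-1/2, 0]] · [[6, -12], [-33, 30]] = [[-5, 4], [-3, 6]].

Y = [[-5, 4], [-3, 6]]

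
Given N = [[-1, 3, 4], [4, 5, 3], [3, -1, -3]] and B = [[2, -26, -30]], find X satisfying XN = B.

X = [[0, -4, 6]]

Since N sits to the right of X, X = BN⁻¹.
det N = -1; the adjugate gives N⁻¹ = [[12, -5, 11], [-21, 9, -19], [19, -8, 17]].
X = BN⁻¹ = [[2, -26, -30]] · [[12, -5, 11], [-21, 9, -19], [19, -8, 17]] = [[0, -4, 6]].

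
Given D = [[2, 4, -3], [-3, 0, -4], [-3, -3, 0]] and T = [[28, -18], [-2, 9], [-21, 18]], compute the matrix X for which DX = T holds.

X = [[6, -3], [1, -3], [-4, 0]]

D is on the left of X, so left-multiply by D⁻¹: X = D⁻¹T.
D has determinant -3; D⁻¹ = [[4, -3, 16/3], [-4, 3, -17/3], [-3, 2, -4]].
X = D⁻¹T = [[4, -3, 16/3], [-4, 3, -17/3], [-3, 2, -4]] · [[28, -18], [-2, 9], [-21, 18]] = [[6, -3], [1, -3], [-4, 0]].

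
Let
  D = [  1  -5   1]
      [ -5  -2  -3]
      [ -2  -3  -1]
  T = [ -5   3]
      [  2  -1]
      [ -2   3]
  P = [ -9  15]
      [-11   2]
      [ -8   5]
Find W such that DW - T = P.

DW = P + T = [[-14, 18], [-9, 1], [-10, 8]].
Left-multiplying both sides by D⁻¹ gives W = D⁻¹(P + T).
D has determinant -1; D⁻¹ = [[7, 8, -17], [-1, -1, 2], [-11, -13, 27]].
W = D⁻¹(P + T) = [[0, -2], [3, -3], [1, 5]].

W = [[0, -2], [3, -3], [1, 5]]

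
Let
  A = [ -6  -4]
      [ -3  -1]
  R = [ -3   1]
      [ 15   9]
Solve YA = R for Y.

Right-multiplying both sides by A⁻¹ gives Y = RA⁻¹.
det A = -6; the adjugate gives A⁻¹ = [[1/6, -2/3], [-1/2, 1]].
Y = RA⁻¹ = [[-3, 1], [15, 9]] · [[1/6, -2/3], [-1/2, 1]] = [[-1, 3], [-2, -1]].

Y = [[-1, 3], [-2, -1]]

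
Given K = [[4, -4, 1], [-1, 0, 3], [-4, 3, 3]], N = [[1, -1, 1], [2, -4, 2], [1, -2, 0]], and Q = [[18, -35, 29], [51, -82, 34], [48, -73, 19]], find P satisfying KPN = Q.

P = K⁻¹QN⁻¹ (apply K⁻¹ on the left and N⁻¹ on the right).
det K = -3, so K⁻¹ = [[3, -5, 4], [3, -16/3, 13/3], [1, -4/3, 4/3]].
det N = 2, so N⁻¹ = [[2, -1, 1], [1, -1/2, 0], [0, 1/2, -1]].
K⁻¹Q = [[-9, 13, -7], [-10, 16, -12], [14, -23, 9]].
P = (K⁻¹Q)N⁻¹ = [[-5, -1, -2], [-4, -4, 2], [5, 2, 5]].

P = [[-5, -1, -2], [-4, -4, 2], [5, 2, 5]]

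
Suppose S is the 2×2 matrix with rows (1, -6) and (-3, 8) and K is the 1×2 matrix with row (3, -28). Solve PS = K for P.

S is on the right of P, so right-multiply by S⁻¹: P = KS⁻¹.
S has determinant -10; S⁻¹ = [[-4/5, -3/5], [-3/10, -1/10]].
P = KS⁻¹ = [[3, -28]] · [[-4/5, -3/5], [-3/10, -1/10]] = [[6, 1]].

P = [[6, 1]]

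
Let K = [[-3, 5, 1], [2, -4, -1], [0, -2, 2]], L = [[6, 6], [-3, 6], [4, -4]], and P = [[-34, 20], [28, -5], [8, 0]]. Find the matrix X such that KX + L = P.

X = [[4, -2], [-5, 1], [-3, 3]]

KX = P − L = [[-40, 14], [31, -11], [4, 4]].
K is on the left of X, so left-multiply by K⁻¹: X = K⁻¹(P − L).
det K = 6, so K⁻¹ = [[-5/3, -2, -1/6], [-2/3, -1, -1/6], [-2/3, -1, 1/3]].
X = K⁻¹(P − L) = [[4, -2], [-5, 1], [-3, 3]].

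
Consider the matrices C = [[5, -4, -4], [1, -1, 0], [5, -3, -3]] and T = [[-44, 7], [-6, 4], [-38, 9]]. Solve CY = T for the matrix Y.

Y = [[-4, 3], [2, -1], [4, 3]]

Since C multiplies Y on the left, Y = C⁻¹T.
C has determinant -5; C⁻¹ = [[-3/5, 0, 4/5], [-3/5, -1, 4/5], [-2/5, 1, 1/5]].
Y = C⁻¹T = [[-3/5, 0, 4/5], [-3/5, -1, 4/5], [-2/5, 1, 1/5]] · [[-44, 7], [-6, 4], [-38, 9]] = [[-4, 3], [2, -1], [4, 3]].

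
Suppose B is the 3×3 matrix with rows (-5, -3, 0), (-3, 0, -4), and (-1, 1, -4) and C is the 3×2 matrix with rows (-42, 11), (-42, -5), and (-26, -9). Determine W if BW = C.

B is on the left of W, so left-multiply by B⁻¹: W = B⁻¹C.
det B = 4; the adjugate gives B⁻¹ = [[1, -3, 3], [-2, 5, -5], [-3/4, 2, -9/4]].
W = B⁻¹C = [[1, -3, 3], [-2, 5, -5], [-3/4, 2, -9/4]] · [[-42, 11], [-42, -5], [-26, -9]] = [[6, -1], [4, -2], [6, 2]].

W = [[6, -1], [4, -2], [6, 2]]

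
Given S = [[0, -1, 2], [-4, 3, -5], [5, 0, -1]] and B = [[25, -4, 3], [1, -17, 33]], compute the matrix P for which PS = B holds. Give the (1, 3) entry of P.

Right-multiplying both sides by S⁻¹ gives P = BS⁻¹.
det S = -1; the adjugate gives S⁻¹ = [[3, 1, 1], [29, 10, 8], [15, 5, 4]].
P = BS⁻¹ = [[25, -4, 3], [1, -17, 33]] · [[3, 1, 1], [29, 10, 8], [15, 5, 4]] = [[4, 0, 5], [5, -4, -3]].

5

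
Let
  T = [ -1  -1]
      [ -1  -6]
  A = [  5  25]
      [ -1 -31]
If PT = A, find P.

T is on the right of P, so right-multiply by T⁻¹: P = AT⁻¹.
T has determinant 5; T⁻¹ = [[-6/5, 1/5], [1/5, -1/5]].
P = AT⁻¹ = [[5, 25], [-1, -31]] · [[-6/5, 1/5], [1/5, -1/5]] = [[-1, -4], [-5, 6]].

P = [[-1, -4], [-5, 6]]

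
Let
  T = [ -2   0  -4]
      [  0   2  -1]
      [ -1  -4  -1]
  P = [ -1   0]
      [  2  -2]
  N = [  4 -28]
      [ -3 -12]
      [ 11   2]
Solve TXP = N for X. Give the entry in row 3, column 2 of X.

-4

Isolating X: multiply by T⁻¹ from the left and P⁻¹ from the right, so X = T⁻¹NP⁻¹.
det T = 4, so T⁻¹ = [[-3/2, 4, 2], [1/4, -1/2, -1/2], [1/2, -2, -1]].
det P = 2, so P⁻¹ = [[-1, 0], [-1, -1/2]].
T⁻¹N = [[4, -2], [-3, -2], [-3, 8]].
X = (T⁻¹N)P⁻¹ = [[-2, 1], [5, 1], [-5, -4]].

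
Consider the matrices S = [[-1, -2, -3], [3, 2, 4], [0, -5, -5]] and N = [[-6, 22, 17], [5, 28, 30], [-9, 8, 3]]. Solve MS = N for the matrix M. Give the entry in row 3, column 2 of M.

Right-multiplying both sides by S⁻¹ gives M = NS⁻¹.
det S = 5; the adjugate gives S⁻¹ = [[2, 1, -2/5], [3, 1, -1], [-3, -1, 4/5]].
M = NS⁻¹ = [[-6, 22, 17], [5, 28, 30], [-9, 8, 3]] · [[2, 1, -2/5], [3, 1, -1], [-3, -1, 4/5]] = [[3, -1, -6], [4, 3, -6], [-3, -4, -2]].

-4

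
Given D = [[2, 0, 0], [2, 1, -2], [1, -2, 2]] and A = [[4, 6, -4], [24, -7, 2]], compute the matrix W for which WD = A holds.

W = [[6, -2, -4], [4, 5, 6]]

D is on the right of W, so right-multiply by D⁻¹: W = AD⁻¹.
det D = -4, so D⁻¹ = [[1/2, 0, 0], [3/2, -1, -1], [5/4, -1, -1/2]].
W = AD⁻¹ = [[4, 6, -4], [24, -7, 2]] · [[1/2, 0, 0], [3/2, -1, -1], [5/4, -1, -1/2]] = [[6, -2, -4], [4, 5, 6]].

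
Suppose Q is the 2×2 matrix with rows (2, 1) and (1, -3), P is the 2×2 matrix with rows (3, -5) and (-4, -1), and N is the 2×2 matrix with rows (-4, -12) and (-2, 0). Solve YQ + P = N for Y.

Y = [[-4, 1], [1, 0]]

YQ = N − P = [[-7, -7], [2, 1]].
Q is on the right of Y, so right-multiply by Q⁻¹: Y = (N − P)Q⁻¹.
Q has determinant -7; Q⁻¹ = [[3/7, 1/7], [1/7, -2/7]].
Y = (N − P)Q⁻¹ = [[-4, 1], [1, 0]].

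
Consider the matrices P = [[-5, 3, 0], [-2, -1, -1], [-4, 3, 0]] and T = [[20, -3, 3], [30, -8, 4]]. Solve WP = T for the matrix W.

W = [[-6, -3, 4], [-6, -4, 2]]

Since P sits to the right of W, W = TP⁻¹.
det P = -3; the adjugate gives P⁻¹ = [[-1, 0, 1], [-4/3, 0, 5/3], [10/3, -1, -11/3]].
W = TP⁻¹ = [[20, -3, 3], [30, -8, 4]] · [[-1, 0, 1], [-4/3, 0, 5/3], [10/3, -1, -11/3]] = [[-6, -3, 4], [-6, -4, 2]].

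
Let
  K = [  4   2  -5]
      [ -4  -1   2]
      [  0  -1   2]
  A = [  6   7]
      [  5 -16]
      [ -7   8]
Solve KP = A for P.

P = [[-3, 6], [-1, -6], [-4, 1]]

Since K multiplies P on the left, P = K⁻¹A.
det K = -4, so K⁻¹ = [[0, -1/4, 1/4], [-2, -2, -3], [-1, -1, -1]].
P = K⁻¹A = [[0, -1/4, 1/4], [-2, -2, -3], [-1, -1, -1]] · [[6, 7], [5, -16], [-7, 8]] = [[-3, 6], [-1, -6], [-4, 1]].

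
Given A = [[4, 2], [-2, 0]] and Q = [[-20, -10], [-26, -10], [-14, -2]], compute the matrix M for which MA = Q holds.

M = [[-5, 0], [-5, 3], [-1, 5]]

A is on the right of M, so right-multiply by A⁻¹: M = QA⁻¹.
A has determinant 4; A⁻¹ = [[0, -1/2], [1/2, 1]].
M = QA⁻¹ = [[-20, -10], [-26, -10], [-14, -2]] · [[0, -1/2], [1/2, 1]] = [[-5, 0], [-5, 3], [-1, 5]].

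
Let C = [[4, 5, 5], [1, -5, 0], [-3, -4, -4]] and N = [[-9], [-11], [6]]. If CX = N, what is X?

Since C multiplies X on the left, X = C⁻¹N.
C has determinant 5; C⁻¹ = [[4, 0, 5], [4/5, -1/5, 1], [-19/5, 1/5, -5]].
X = C⁻¹N = [[4, 0, 5], [4/5, -1/5, 1], [-19/5, 1/5, -5]] · [[-9], [-11], [6]] = [[-6], [1], [2]].

X = [[-6], [1], [2]]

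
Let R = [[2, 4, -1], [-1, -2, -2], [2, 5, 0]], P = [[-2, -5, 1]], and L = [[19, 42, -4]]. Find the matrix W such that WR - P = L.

W = [[5, -1, 3]]

WR = L + P = [[17, 37, -3]].
Since R sits to the right of W, W = (L + P)R⁻¹.
det R = 5; the adjugate gives R⁻¹ = [[2, -1, -2], [-4/5, 2/5, 1], [-1/5, -2/5, 0]].
W = (L + P)R⁻¹ = [[5, -1, 3]].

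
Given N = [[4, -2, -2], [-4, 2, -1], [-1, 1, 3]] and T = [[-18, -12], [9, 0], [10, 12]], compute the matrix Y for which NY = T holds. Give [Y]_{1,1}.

Since N multiplies Y on the left, Y = N⁻¹T.
det N = 6; the adjugate gives N⁻¹ = [[7/6, 2/3, 1], [13/6, 5/3, 2], [-1/3, -1/3, 0]].
Y = N⁻¹T = [[7/6, 2/3, 1], [13/6, 5/3, 2], [-1/3, -1/3, 0]] · [[-18, -12], [9, 0], [10, 12]] = [[-5, -2], [-4, -2], [3, 4]].

-5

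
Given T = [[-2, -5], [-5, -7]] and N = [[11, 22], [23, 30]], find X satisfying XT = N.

X = [[-3, -1], [1, -5]]

Right-multiplying both sides by T⁻¹ gives X = NT⁻¹.
det T = -11, so T⁻¹ = [[7/11, -5/11], [-5/11, 2/11]].
X = NT⁻¹ = [[11, 22], [23, 30]] · [[7/11, -5/11], [-5/11, 2/11]] = [[-3, -1], [1, -5]].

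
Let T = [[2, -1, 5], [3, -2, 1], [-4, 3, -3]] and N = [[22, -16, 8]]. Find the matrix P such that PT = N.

P = [[-1, 4, -3]]

T is on the right of P, so right-multiply by T⁻¹: P = NT⁻¹.
T has determinant 6; T⁻¹ = [[1/2, 2, 3/2], [5/6, 7/3, 13/6], [1/6, -1/3, -1/6]].
P = NT⁻¹ = [[22, -16, 8]] · [[1/2, 2, 3/2], [5/6, 7/3, 13/6], [1/6, -1/3, -1/6]] = [[-1, 4, -3]].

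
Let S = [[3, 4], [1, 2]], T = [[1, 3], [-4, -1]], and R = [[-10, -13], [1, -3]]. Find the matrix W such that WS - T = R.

WS = R + T = [[-9, -10], [-3, -4]].
Right-multiplying both sides by S⁻¹ gives W = (R + T)S⁻¹.
S has determinant 2; S⁻¹ = [[1, -2], [-1/2, 3/2]].
W = (R + T)S⁻¹ = [[-4, 3], [-1, 0]].

W = [[-4, 3], [-1, 0]]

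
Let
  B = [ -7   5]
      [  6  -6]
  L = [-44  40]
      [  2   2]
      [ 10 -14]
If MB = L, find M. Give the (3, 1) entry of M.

Since B sits to the right of M, M = LB⁻¹.
B has determinant 12; B⁻¹ = [[-1/2, -5/12], [-1/2, -7/12]].
M = LB⁻¹ = [[-44, 40], [2, 2], [10, -14]] · [[-1/2, -5/12], [-1/2, -7/12]] = [[2, -5], [-2, -2], [2, 4]].

2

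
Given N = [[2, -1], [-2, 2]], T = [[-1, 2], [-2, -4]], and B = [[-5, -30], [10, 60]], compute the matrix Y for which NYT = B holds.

Isolating Y: multiply by N⁻¹ from the left and T⁻¹ from the right, so Y = N⁻¹BT⁻¹.
det N = 2, so N⁻¹ = [[1, 1/2], [1, 1]].
det T = 8; the adjugate gives T⁻¹ = [[-1/2, -1/4], [1/4, -1/8]].
N⁻¹B = [[0, 0], [5, 30]].
Y = (N⁻¹B)T⁻¹ = [[0, 0], [5, -5]].

Y = [[0, 0], [5, -5]]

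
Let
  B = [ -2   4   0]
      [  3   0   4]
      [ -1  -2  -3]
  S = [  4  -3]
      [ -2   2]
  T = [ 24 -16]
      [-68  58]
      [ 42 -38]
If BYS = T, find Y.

Y = [[2, -2], [3, 0], [-4, 5]]

Left-multiply by B⁻¹ and right-multiply by S⁻¹: Y = B⁻¹TS⁻¹.
B has determinant 4; B⁻¹ = [[2, 3, 4], [5/4, 3/2, 2], [-3/2, -2, -3]].
det S = 2, so S⁻¹ = [[1, 3/2], [1, 2]].
B⁻¹T = [[12, -10], [12, -9], [-26, 22]].
Y = (B⁻¹T)S⁻¹ = [[2, -2], [3, 0], [-4, 5]].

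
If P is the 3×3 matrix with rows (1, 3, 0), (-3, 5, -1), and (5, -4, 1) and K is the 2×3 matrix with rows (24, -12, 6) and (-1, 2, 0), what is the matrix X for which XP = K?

X = [[6, -6, 0], [1, -1, -1]]

Right-multiplying both sides by P⁻¹ gives X = KP⁻¹.
P has determinant -5; P⁻¹ = [[-1/5, 3/5, 3/5], [2/5, -1/5, -1/5], [13/5, -19/5, -14/5]].
X = KP⁻¹ = [[24, -12, 6], [-1, 2, 0]] · [[-1/5, 3/5, 3/5], [2/5, -1/5, -1/5], [13/5, -19/5, -14/5]] = [[6, -6, 0], [1, -1, -1]].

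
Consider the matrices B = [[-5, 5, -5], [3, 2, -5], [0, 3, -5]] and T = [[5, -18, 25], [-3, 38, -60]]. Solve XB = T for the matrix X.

B is on the right of X, so right-multiply by B⁻¹: X = TB⁻¹.
det B = 5, so B⁻¹ = [[1, 2, -3], [3, 5, -8], [9/5, 3, -5]].
X = TB⁻¹ = [[5, -18, 25], [-3, 38, -60]] · [[1, 2, -3], [3, 5, -8], [9/5, 3, -5]] = [[-4, -5, 4], [3, 4, 5]].

X = [[-4, -5, 4], [3, 4, 5]]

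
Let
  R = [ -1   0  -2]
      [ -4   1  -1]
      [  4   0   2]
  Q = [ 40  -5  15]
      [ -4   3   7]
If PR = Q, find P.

P = [[0, -5, 5], [-4, 3, 1]]

R is on the right of P, so right-multiply by R⁻¹: P = QR⁻¹.
det R = 6, so R⁻¹ = [[1/3, 0, 1/3], [2/3, 1, 7/6], [-2/3, 0, -1/6]].
P = QR⁻¹ = [[40, -5, 15], [-4, 3, 7]] · [[1/3, 0, 1/3], [2/3, 1, 7/6], [-2/3, 0, -1/6]] = [[0, -5, 5], [-4, 3, 1]].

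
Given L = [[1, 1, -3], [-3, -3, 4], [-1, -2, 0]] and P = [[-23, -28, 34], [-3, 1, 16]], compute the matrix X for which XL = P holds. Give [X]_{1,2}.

4

Since L sits to the right of X, X = PL⁻¹.
det L = -5, so L⁻¹ = [[-8/5, -6/5, 1], [4/5, 3/5, -1], [-3/5, -1/5, 0]].
X = PL⁻¹ = [[-23, -28, 34], [-3, 1, 16]] · [[-8/5, -6/5, 1], [4/5, 3/5, -1], [-3/5, -1/5, 0]] = [[-6, 4, 5], [-4, 1, -4]].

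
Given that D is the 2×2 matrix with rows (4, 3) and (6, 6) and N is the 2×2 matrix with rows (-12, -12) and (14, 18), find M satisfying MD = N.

M = [[0, -2], [-4, 5]]

D is on the right of M, so right-multiply by D⁻¹: M = ND⁻¹.
det D = 6, so D⁻¹ = [[1, -1/2], [-1, 2/3]].
M = ND⁻¹ = [[-12, -12], [14, 18]] · [[1, -1/2], [-1, 2/3]] = [[0, -2], [-4, 5]].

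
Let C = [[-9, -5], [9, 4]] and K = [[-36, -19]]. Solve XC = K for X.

X = [[3, -1]]

Right-multiplying both sides by C⁻¹ gives X = KC⁻¹.
det C = 9; the adjugate gives C⁻¹ = [[4/9, 5/9], [-1, -1]].
X = KC⁻¹ = [[-36, -19]] · [[4/9, 5/9], [-1, -1]] = [[3, -1]].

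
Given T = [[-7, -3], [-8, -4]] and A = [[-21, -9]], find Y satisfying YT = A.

Y = [[3, 0]]

T is on the right of Y, so right-multiply by T⁻¹: Y = AT⁻¹.
T has determinant 4; T⁻¹ = [[-1, 3/4], [2, -7/4]].
Y = AT⁻¹ = [[-21, -9]] · [[-1, 3/4], [2, -7/4]] = [[3, 0]].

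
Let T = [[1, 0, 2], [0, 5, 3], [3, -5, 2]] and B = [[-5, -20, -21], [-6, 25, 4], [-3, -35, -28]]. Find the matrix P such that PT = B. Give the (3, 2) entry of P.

-6

T is on the right of P, so right-multiply by T⁻¹: P = BT⁻¹.
T has determinant -5; T⁻¹ = [[-5, 2, 2], [-9/5, 4/5, 3/5], [3, -1, -1]].
P = BT⁻¹ = [[-5, -20, -21], [-6, 25, 4], [-3, -35, -28]] · [[-5, 2, 2], [-9/5, 4/5, 3/5], [3, -1, -1]] = [[-2, -5, -1], [-3, 4, -1], [-6, -6, 1]].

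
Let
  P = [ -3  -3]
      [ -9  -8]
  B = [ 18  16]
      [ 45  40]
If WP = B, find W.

Right-multiplying both sides by P⁻¹ gives W = BP⁻¹.
det P = -3; the adjugate gives P⁻¹ = [[8/3, -1], [-3, 1]].
W = BP⁻¹ = [[18, 16], [45, 40]] · [[8/3, -1], [-3, 1]] = [[0, -2], [0, -5]].

W = [[0, -2], [0, -5]]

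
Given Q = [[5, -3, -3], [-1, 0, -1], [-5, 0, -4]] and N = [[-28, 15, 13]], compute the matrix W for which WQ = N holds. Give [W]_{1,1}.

Q is on the right of W, so right-multiply by Q⁻¹: W = NQ⁻¹.
det Q = -3; the adjugate gives Q⁻¹ = [[0, 4, -1], [-1/3, 35/3, -8/3], [0, -5, 1]].
W = NQ⁻¹ = [[-28, 15, 13]] · [[0, 4, -1], [-1/3, 35/3, -8/3], [0, -5, 1]] = [[-5, -2, 1]].

-5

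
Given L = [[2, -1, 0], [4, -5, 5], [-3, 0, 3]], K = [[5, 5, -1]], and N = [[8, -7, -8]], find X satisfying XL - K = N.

X = [[2, 0, -3]]

XL = N + K = [[13, -2, -9]].
L is on the right of X, so right-multiply by L⁻¹: X = (N + K)L⁻¹.
det L = -3; the adjugate gives L⁻¹ = [[5, -1, 5/3], [9, -2, 10/3], [5, -1, 2]].
X = (N + K)L⁻¹ = [[2, 0, -3]].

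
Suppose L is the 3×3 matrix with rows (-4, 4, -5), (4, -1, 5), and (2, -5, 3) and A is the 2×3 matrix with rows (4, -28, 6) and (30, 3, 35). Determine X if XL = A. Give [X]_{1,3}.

Since L sits to the right of X, X = AL⁻¹.
L has determinant -6; L⁻¹ = [[-11/3, -13/6, -5/2], [1/3, 1/3, 0], [3, 2, 2]].
X = AL⁻¹ = [[4, -28, 6], [30, 3, 35]] · [[-11/3, -13/6, -5/2], [1/3, 1/3, 0], [3, 2, 2]] = [[-6, -6, 2], [-4, 6, -5]].

2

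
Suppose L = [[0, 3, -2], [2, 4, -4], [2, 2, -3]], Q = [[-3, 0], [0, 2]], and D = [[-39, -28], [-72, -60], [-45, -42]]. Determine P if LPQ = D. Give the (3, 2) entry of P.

Left-multiply by L⁻¹ and right-multiply by Q⁻¹: P = L⁻¹DQ⁻¹.
det L = 2, so L⁻¹ = [[-2, 5/2, -2], [-1, 2, -2], [-2, 3, -3]].
Q has determinant -6; Q⁻¹ = [[-1/3, 0], [0, 1/2]].
L⁻¹D = [[-12, -10], [-15, -8], [-3, 2]].
P = (L⁻¹D)Q⁻¹ = [[4, -5], [5, -4], [1, 1]].

1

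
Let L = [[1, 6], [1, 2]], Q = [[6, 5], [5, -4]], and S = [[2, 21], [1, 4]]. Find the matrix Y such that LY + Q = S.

LY = S − Q = [[-4, 16], [-4, 8]].
Since L multiplies Y on the left, Y = L⁻¹(S − Q).
L has determinant -4; L⁻¹ = [[-1/2, 3/2], [1/4, -1/4]].
Y = L⁻¹(S − Q) = [[-4, 4], [0, 2]].

Y = [[-4, 4], [0, 2]]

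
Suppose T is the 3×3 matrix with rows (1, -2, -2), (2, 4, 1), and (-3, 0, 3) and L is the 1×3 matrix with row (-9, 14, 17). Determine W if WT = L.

W = [[-5, 1, 2]]

Since T sits to the right of W, W = LT⁻¹.
T has determinant 6; T⁻¹ = [[2, 1, 1], [-3/2, -1/2, -5/6], [2, 1, 4/3]].
W = LT⁻¹ = [[-9, 14, 17]] · [[2, 1, 1], [-3/2, -1/2, -5/6], [2, 1, 4/3]] = [[-5, 1, 2]].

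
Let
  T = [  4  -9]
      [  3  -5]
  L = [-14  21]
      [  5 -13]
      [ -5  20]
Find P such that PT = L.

P = [[1, -6], [2, -1], [-5, 5]]

Since T sits to the right of P, P = LT⁻¹.
det T = 7, so T⁻¹ = [[-5/7, 9/7], [-3/7, 4/7]].
P = LT⁻¹ = [[-14, 21], [5, -13], [-5, 20]] · [[-5/7, 9/7], [-3/7, 4/7]] = [[1, -6], [2, -1], [-5, 5]].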